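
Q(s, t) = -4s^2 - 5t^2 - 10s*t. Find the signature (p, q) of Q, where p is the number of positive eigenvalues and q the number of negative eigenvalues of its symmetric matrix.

The associated matrix is A = [[-4, -5], [-5, -5]].
Applying the same elementary operations to the rows and columns of A produces a congruent diagonal matrix with entries -4, 5/4.
Counting signs: 1 positive, 1 negative.

(1, 1)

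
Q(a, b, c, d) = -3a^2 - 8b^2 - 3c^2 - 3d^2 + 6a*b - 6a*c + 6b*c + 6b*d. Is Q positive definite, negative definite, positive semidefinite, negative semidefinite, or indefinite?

The symmetric matrix is A = [[-3, 3, -3, 0], [3, -8, 3, 3], [-3, 3, -3, 0], [0, 3, 0, -3]].
Applying the same elementary operations to the rows and columns of A produces a congruent diagonal matrix with entries -3, -5, 0, -6/5.
Counting signs: 3 negative, 1 zero.
Hence Q is negative semidefinite.

negative semidefinite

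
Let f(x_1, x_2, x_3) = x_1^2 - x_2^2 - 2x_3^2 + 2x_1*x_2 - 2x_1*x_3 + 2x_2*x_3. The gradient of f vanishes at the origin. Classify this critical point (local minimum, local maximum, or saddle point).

The Hessian at the origin is H = [[2, 2, -2], [2, -2, 2], [-2, 2, -4]].
Congruent diagonalization of H (simultaneous row and column reduction) yields pivots 2, -4, -2.
Counting signs: 1 positive, 2 negative.
H is indefinite, so the origin is a saddle point.

saddle point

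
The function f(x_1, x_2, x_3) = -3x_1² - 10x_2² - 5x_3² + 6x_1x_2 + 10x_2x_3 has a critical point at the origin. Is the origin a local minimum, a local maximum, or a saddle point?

The Hessian at the origin is H = [[-6, 6, 0], [6, -20, 10], [0, 10, -10]].
Applying the same elementary operations to the rows and columns of H produces a congruent diagonal matrix with entries -6, -14, -20/7.
So there are 3 negative pivots.
H is negative definite, so the origin is a strict local maximum.

local maximum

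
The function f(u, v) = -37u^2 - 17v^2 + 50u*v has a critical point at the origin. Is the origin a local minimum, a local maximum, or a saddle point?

local maximum

The Hessian at the origin is H = [[-74, 50], [50, -34]].
det H = -74·-34 − (50)² = 16 > 0 and H[1,1] = -74 < 0, so H is negative definite.
Therefore the origin is a local maximum.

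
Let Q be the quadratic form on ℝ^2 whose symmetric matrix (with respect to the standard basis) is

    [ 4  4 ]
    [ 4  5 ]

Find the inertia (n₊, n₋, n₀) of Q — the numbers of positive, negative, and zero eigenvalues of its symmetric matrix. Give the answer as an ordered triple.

(2, 0, 0)

Congruent diagonalization of A (simultaneous row and column reduction) yields pivots 4, 1.
So there are 2 positive pivots.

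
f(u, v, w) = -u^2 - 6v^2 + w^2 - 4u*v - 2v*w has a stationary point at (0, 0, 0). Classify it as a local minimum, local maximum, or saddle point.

The Hessian at the origin is H = [[-2, -4, 0], [-4, -12, -2], [0, -2, 2]].
Row-reducing H symmetrically gives the diagonal entries -2, -4, 3.
So there are 1 positive, 2 negative pivots.
H is indefinite, so the origin is a saddle point.

saddle point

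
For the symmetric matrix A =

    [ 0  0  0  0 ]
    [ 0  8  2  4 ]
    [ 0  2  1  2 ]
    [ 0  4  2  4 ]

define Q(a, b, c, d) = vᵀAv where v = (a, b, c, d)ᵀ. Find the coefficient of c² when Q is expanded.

The coefficient of c² is the diagonal entry A[3,3] = 1.

1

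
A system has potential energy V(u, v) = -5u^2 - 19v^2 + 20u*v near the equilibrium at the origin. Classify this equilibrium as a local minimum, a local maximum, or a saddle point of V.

The Hessian at the origin is H = [[-10, 20], [20, -38]].
det H = -10·-38 − (20)² = -20 < 0, so H is indefinite.
Therefore the origin is a saddle point.

saddle point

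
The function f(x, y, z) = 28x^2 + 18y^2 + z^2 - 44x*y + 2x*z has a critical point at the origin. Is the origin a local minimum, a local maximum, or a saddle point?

The Hessian at the origin is H = [[56, -44, 2], [-44, 36, 0], [2, 0, 2]].
Row-reducing H symmetrically gives the diagonal entries 56, 10/7, 1/5.
That gives 3 positive pivots.
H is positive definite, so the origin is a strict local minimum.

local minimum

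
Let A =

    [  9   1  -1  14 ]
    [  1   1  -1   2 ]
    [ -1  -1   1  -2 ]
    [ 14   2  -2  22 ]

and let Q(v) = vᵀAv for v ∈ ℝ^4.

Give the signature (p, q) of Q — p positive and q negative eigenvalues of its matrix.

(2, 0)

Symmetric row and column elimination reduces A to a congruent diagonal form with pivots 9, 8/9, 0, 0.
Counting signs: 2 positive, 2 zero.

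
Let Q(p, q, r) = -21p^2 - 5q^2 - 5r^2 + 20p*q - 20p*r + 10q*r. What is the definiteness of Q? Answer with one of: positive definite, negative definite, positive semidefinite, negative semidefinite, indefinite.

negative semidefinite

The associated matrix is A = [[-21, 10, -10], [10, -5, 5], [-10, 5, -5]].
Row-reducing A symmetrically gives the diagonal entries -21, -5/21, 0.
So there are 2 negative, 1 zero pivots.
Hence Q is negative semidefinite.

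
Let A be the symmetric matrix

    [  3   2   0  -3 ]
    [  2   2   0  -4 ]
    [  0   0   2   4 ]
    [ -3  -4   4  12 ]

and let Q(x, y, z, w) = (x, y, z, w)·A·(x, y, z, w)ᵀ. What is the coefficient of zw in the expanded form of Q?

The coefficient of zw is A[3,4] + A[4,3] = 2·4 = 8.

8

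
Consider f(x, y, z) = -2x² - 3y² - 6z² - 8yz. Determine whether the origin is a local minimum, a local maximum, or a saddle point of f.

The Hessian at the origin is H = [[-4, 0, 0], [0, -6, -8], [0, -8, -12]].
Applying the same elementary operations to the rows and columns of H produces a congruent diagonal matrix with entries -4, -6, -4/3.
So there are 3 negative pivots.
H is negative definite, so the origin is a strict local maximum.

local maximum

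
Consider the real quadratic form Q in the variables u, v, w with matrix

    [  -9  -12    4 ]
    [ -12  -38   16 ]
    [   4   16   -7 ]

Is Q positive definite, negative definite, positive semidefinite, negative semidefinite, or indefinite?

negative definite

Row-reducing A symmetrically gives the diagonal entries -9, -22, -5/99.
That gives 3 negative pivots.
Hence Q is negative definite.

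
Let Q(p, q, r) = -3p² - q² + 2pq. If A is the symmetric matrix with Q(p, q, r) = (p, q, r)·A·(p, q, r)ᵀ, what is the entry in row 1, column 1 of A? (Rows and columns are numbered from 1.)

The coefficient of p² in Q is -3, and that is exactly A[1,1].

-3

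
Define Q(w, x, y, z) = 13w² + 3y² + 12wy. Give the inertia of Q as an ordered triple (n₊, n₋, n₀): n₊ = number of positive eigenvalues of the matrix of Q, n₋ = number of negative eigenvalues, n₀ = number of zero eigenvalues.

(2, 0, 2)

The symmetric matrix is A = [[13, 0, 6, 0], [0, 0, 0, 0], [6, 0, 3, 0], [0, 0, 0, 0]].
Symmetric row and column elimination reduces A to a congruent diagonal form with pivots 13, 0, 3/13, 0.
Counting signs: 2 positive, 2 zero.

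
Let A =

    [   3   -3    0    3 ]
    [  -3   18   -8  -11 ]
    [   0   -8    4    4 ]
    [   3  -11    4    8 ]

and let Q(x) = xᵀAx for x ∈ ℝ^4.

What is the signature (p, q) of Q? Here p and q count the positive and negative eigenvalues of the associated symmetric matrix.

(3, 1)

Congruent diagonalization of A (simultaneous row and column reduction) yields pivots 3, 15, -4/15, 1.
So there are 3 positive, 1 negative pivots.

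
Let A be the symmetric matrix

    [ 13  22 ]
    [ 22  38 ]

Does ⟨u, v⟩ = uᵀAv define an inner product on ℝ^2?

Row-reducing A symmetrically gives the diagonal entries 13, 10/13.
Counting signs: 2 positive.
Hence Q is positive definite.
⟨·,·⟩ is an inner product exactly when A is positive definite.

yes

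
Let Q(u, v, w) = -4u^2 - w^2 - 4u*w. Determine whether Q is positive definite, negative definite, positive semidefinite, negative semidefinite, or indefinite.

negative semidefinite

The associated matrix is A = [[-4, 0, -2], [0, 0, 0], [-2, 0, -1]].
Congruent diagonalization of A (simultaneous row and column reduction) yields pivots -4, 0, 0.
That gives 1 negative, 2 zero pivots.
Hence Q is negative semidefinite.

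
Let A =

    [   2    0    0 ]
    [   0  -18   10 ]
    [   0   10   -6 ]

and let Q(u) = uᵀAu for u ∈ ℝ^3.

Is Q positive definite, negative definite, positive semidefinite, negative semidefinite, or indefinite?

Congruent diagonalization of A (simultaneous row and column reduction) yields pivots 2, -18, -4/9.
So there are 1 positive, 2 negative pivots.
Hence Q is indefinite.

indefinite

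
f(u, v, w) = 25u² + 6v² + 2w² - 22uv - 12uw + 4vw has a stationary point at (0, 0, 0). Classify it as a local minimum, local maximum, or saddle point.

local minimum

The Hessian at the origin is H = [[50, -22, -12], [-22, 12, 4], [-12, 4, 4]].
Applying the same elementary operations to the rows and columns of H produces a congruent diagonal matrix with entries 50, 58/25, 12/29.
So there are 3 positive pivots.
H is positive definite, so the origin is a strict local minimum.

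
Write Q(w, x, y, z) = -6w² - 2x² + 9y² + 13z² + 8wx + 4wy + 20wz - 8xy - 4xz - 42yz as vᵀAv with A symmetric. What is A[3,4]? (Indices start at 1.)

The coefficient of y·z in Q is -42. For a symmetric A this equals A[3,4] + A[4,3] = 2·A[3,4].
So A[3,4] = -42/2 = -21.

-21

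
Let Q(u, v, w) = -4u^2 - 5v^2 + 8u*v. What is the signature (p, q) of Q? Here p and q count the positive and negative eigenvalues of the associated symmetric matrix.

(0, 2)

The associated matrix is A = [[-4, 4, 0], [4, -5, 0], [0, 0, 0]].
Symmetric row and column elimination reduces A to a congruent diagonal form with pivots -4, -1, 0.
Counting signs: 2 negative, 1 zero.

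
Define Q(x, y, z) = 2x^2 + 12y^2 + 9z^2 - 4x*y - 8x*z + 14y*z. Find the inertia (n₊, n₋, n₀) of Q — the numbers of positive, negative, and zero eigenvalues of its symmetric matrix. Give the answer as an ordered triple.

(3, 0, 0)

The symmetric matrix is A = [[2, -2, -4], [-2, 12, 7], [-4, 7, 9]].
Applying the same elementary operations to the rows and columns of A produces a congruent diagonal matrix with entries 2, 10, 1/10.
So there are 3 positive pivots.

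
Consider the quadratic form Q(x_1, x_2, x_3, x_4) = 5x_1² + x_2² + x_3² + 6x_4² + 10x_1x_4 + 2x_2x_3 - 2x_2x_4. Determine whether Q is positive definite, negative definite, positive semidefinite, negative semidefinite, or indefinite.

The symmetric matrix is A = [[5, 0, 0, 5], [0, 1, 1, -1], [0, 1, 1, 0], [5, -1, 0, 6]].
A is congruent to a diagonal matrix with 3 positive, 1 negative and 0 zero entries, so Q is indefinite.

indefinite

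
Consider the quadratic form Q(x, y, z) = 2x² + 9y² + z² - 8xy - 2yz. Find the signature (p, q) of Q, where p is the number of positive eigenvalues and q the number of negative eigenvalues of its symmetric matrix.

(2, 0)

Write A = [[2, -4, 0], [-4, 9, -1], [0, -1, 1]].
Symmetric row and column elimination reduces A to a congruent diagonal form with pivots 2, 1, 0.
That gives 2 positive, 1 zero pivots.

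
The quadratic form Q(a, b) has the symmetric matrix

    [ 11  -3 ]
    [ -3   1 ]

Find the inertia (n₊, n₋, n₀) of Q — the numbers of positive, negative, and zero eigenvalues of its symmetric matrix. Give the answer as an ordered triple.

Symmetric row and column elimination reduces A to a congruent diagonal form with pivots 11, 2/11.
Counting signs: 2 positive.

(2, 0, 0)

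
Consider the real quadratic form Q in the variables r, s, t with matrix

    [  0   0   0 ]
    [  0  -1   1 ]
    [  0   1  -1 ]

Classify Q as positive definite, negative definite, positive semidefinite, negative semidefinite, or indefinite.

negative semidefinite

Row-reducing A symmetrically gives the diagonal entries 0, -1, 0.
Counting signs: 1 negative, 2 zero.
Hence Q is negative semidefinite.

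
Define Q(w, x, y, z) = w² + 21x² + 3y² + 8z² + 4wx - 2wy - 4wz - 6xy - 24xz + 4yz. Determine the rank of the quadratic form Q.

4

The symmetric matrix is A = [[1, 2, -1, -2], [2, 21, -3, -12], [-1, -3, 3, 2], [-2, -12, 2, 8]].
Symmetric row and column elimination reduces A to a congruent diagonal form with pivots 1, 17, 33/17, 4/33.
That gives 4 positive pivots.
The rank is the number of nonzero pivots: 4.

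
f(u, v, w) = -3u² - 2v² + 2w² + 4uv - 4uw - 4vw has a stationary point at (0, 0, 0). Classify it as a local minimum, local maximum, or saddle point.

The Hessian at the origin is H = [[-6, 4, -4], [4, -4, -4], [-4, -4, 4]].
Applying the same elementary operations to the rows and columns of H produces a congruent diagonal matrix with entries -6, -4/3, 40.
Counting signs: 1 positive, 2 negative.
H is indefinite, so the origin is a saddle point.

saddle point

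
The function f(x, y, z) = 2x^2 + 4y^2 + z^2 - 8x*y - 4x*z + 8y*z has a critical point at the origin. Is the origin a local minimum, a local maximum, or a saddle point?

saddle point

The Hessian at the origin is H = [[4, -8, -4], [-8, 8, 8], [-4, 8, 2]].
Row-reducing H symmetrically gives the diagonal entries 4, -8, -2.
That gives 1 positive, 2 negative pivots.
H is indefinite, so the origin is a saddle point.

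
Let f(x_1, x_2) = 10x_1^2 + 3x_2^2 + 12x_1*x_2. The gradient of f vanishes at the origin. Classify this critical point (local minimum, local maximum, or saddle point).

saddle point

The Hessian at the origin is H = [[20, 12], [12, 6]].
det H = 20·6 − (12)² = -24 < 0, so H is indefinite.
Therefore the origin is a saddle point.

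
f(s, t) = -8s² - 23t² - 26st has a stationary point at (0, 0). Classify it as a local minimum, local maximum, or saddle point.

The Hessian at the origin is H = [[-16, -26], [-26, -46]].
det H = -16·-46 − (-26)² = 60 > 0 and H[1,1] = -16 < 0, so H is negative definite.
Therefore the origin is a local maximum.

local maximum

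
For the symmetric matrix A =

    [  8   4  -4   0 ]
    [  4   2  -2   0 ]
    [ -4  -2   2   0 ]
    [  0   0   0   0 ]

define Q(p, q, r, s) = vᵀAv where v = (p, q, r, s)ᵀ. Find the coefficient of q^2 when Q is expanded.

2

The coefficient of q^2 is the diagonal entry A[2,2] = 2.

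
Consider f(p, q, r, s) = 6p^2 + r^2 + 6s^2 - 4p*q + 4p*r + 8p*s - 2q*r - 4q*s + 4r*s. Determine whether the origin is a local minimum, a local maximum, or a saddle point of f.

saddle point

The Hessian at the origin is H = [[12, -4, 4, 8], [-4, 0, -2, -4], [4, -2, 2, 4], [8, -4, 4, 12]].
Row-reducing H symmetrically gives the diagonal entries 12, -4/3, 1, 4.
Counting signs: 3 positive, 1 negative.
H is indefinite, so the origin is a saddle point.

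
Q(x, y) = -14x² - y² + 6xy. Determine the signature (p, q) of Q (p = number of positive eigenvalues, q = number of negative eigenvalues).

(0, 2)

Write A = [[-14, 3], [3, -1]].
Congruent diagonalization of A (simultaneous row and column reduction) yields pivots -14, -5/14.
That gives 2 negative pivots.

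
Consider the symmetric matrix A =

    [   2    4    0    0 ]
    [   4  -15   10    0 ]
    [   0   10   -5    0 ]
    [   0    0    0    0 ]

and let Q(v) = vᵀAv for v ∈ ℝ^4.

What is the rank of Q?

3

Congruent diagonalization of A (simultaneous row and column reduction) yields pivots 2, -23, -15/23, 0.
That gives 1 positive, 2 negative, 1 zero pivots.
The rank is the number of nonzero pivots: 3.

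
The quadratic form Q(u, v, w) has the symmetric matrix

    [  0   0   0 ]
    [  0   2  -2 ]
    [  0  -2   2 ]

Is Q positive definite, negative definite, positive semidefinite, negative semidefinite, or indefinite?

Row-reducing A symmetrically gives the diagonal entries 0, 2, 0.
So there are 1 positive, 2 zero pivots.
Hence Q is positive semidefinite.

positive semidefinite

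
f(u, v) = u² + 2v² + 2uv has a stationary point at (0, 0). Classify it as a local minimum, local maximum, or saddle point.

local minimum

The Hessian at the origin is H = [[2, 2], [2, 4]].
det H = 2·4 − (2)² = 4 > 0 and H[1,1] = 2 > 0, so H is positive definite.
Therefore the origin is a local minimum.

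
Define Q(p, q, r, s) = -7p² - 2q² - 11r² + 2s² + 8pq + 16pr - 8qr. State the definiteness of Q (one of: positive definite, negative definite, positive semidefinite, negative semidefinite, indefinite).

indefinite

Write A = [[-7, 4, 8, 0], [4, -2, -4, 0], [8, -4, -11, 0], [0, 0, 0, 2]].
Congruent diagonalization of A (simultaneous row and column reduction) yields pivots -7, 2/7, -3, 2.
Counting signs: 2 positive, 2 negative.
Hence Q is indefinite.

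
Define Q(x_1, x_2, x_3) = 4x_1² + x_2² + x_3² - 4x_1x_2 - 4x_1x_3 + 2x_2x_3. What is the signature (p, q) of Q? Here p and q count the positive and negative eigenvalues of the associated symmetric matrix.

(1, 0)

Write A = [[4, -2, -2], [-2, 1, 1], [-2, 1, 1]].
Row-reducing A symmetrically gives the diagonal entries 4, 0, 0.
Counting signs: 1 positive, 2 zero.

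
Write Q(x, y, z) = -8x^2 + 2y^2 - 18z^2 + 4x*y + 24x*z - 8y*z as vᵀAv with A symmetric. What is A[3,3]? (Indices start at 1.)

The coefficient of z^2 in Q is -18, and that is exactly A[3,3].

-18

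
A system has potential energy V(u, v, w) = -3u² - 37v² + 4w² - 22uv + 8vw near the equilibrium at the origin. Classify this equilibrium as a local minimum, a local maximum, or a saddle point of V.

saddle point

The Hessian at the origin is H = [[-6, -22, 0], [-22, -74, 8], [0, 8, 8]].
Row-reducing H symmetrically gives the diagonal entries -6, 20/3, -8/5.
So there are 1 positive, 2 negative pivots.
H is indefinite, so the origin is a saddle point.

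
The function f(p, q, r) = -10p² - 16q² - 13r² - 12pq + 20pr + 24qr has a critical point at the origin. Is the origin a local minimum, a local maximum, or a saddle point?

local maximum

The Hessian at the origin is H = [[-20, -12, 20], [-12, -32, 24], [20, 24, -26]].
Row-reducing H symmetrically gives the diagonal entries -20, -124/5, -6/31.
That gives 3 negative pivots.
H is negative definite, so the origin is a strict local maximum.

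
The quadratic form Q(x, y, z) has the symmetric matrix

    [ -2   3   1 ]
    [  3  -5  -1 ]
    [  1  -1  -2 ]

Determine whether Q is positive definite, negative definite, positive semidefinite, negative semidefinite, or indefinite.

negative definite

An LDLᵀ factorisation of A has diagonal entries -2, -1/2, -1.
That gives 3 negative pivots.
Hence Q is negative definite.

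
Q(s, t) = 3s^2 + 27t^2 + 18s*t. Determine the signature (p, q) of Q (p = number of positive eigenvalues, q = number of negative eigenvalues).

(1, 0)

Write A = [[3, 9], [9, 27]].
Congruent diagonalization of A (simultaneous row and column reduction) yields pivots 3, 0.
That gives 1 positive, 1 zero pivots.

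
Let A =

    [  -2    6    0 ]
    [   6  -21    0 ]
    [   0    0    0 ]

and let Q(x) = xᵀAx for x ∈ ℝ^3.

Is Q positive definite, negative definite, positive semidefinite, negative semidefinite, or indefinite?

negative semidefinite

Row-reducing A symmetrically gives the diagonal entries -2, -3, 0.
So there are 2 negative, 1 zero pivots.
Hence Q is negative semidefinite.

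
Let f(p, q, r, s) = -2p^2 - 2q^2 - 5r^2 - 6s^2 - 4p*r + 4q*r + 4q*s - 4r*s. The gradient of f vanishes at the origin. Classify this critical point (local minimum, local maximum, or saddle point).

The Hessian at the origin is H = [[-4, 0, -4, 0], [0, -4, 4, 4], [-4, 4, -10, -4], [0, 4, -4, -12]].
Symmetric row and column elimination reduces H to a congruent diagonal form with pivots -4, -4, -2, -8.
Counting signs: 4 negative.
H is negative definite, so the origin is a strict local maximum.

local maximum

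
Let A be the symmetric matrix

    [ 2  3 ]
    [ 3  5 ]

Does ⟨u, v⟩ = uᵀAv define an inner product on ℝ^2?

For the 2×2 matrix [[2, 3], [3, 5]]: det = 2·5 − (3)² = 1, trace = 7.
det > 0 so both eigenvalues share the sign of the trace; trace = 7 > 0 ⇒ both positive.
⟨·,·⟩ is an inner product exactly when A is positive definite.

yes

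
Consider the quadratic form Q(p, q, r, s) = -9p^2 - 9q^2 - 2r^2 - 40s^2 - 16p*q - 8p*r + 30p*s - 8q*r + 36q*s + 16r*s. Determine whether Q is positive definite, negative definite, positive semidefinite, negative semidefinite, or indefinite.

The symmetric matrix is A = [[-9, -8, -4, 15], [-8, -9, -4, 18], [-4, -4, -2, 8], [15, 18, 8, -40]].
Symmetric row and column elimination reduces A to a congruent diagonal form with pivots -9, -17/9, -2/17, -3.
That gives 4 negative pivots.
Hence Q is negative definite.

negative definite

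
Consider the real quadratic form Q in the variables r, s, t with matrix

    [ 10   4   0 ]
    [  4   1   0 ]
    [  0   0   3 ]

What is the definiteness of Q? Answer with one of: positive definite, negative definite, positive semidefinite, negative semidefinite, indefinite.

indefinite

Symmetric row and column elimination reduces A to a congruent diagonal form with pivots 10, -3/5, 3.
Counting signs: 2 positive, 1 negative.
Hence Q is indefinite.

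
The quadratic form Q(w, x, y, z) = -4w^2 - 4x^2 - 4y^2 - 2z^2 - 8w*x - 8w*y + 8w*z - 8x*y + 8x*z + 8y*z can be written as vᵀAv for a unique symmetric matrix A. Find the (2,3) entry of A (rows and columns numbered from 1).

The coefficient of x·y in Q is -8. For a symmetric A this equals A[2,3] + A[3,2] = 2·A[2,3].
So A[2,3] = -8/2 = -4.

-4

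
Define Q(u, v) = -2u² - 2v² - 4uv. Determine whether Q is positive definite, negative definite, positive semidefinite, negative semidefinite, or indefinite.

negative semidefinite

The symmetric matrix is A = [[-2, -2], [-2, -2]].
Applying the same elementary operations to the rows and columns of A produces a congruent diagonal matrix with entries -2, 0.
That gives 1 negative, 1 zero pivots.
Hence Q is negative semidefinite.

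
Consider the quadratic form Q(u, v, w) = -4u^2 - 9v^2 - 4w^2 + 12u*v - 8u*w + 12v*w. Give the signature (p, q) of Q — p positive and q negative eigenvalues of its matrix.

The symmetric matrix is A = [[-4, 6, -4], [6, -9, 6], [-4, 6, -4]].
Applying the same elementary operations to the rows and columns of A produces a congruent diagonal matrix with entries -4, 0, 0.
That gives 1 negative, 2 zero pivots.

(0, 1)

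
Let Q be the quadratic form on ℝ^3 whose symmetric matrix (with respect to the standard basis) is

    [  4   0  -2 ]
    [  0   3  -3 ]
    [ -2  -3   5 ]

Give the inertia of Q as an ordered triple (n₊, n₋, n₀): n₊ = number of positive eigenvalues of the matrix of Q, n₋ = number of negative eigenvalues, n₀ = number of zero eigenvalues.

Congruent diagonalization of A (simultaneous row and column reduction) yields pivots 4, 3, 1.
So there are 3 positive pivots.

(3, 0, 0)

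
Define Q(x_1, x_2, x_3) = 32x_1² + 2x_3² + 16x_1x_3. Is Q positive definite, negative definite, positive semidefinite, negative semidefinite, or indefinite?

positive semidefinite

The symmetric matrix is A = [[32, 0, 8], [0, 0, 0], [8, 0, 2]].
Congruent diagonalization of A (simultaneous row and column reduction) yields pivots 32, 0, 0.
That gives 1 positive, 2 zero pivots.
Hence Q is positive semidefinite.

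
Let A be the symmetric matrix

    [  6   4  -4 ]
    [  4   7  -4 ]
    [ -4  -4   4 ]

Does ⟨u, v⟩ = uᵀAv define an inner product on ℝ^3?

Leading principal minors: Δ_1 = 6, Δ_2 = 26, Δ_3 = 24.
All leading principal minors are positive, so by Sylvester's criterion Q is positive definite.
⟨·,·⟩ is an inner product exactly when A is positive definite.

yes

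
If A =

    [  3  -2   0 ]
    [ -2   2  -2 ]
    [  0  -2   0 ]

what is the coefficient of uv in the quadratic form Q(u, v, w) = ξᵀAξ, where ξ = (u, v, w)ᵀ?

-4

The coefficient of uv is A[1,2] + A[2,1] = 2·(-2) = -4.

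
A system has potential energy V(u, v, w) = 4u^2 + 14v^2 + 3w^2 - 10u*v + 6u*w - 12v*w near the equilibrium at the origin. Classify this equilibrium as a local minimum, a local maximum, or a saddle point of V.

The Hessian at the origin is H = [[8, -10, 6], [-10, 28, -12], [6, -12, 6]].
Symmetric row and column elimination reduces H to a congruent diagonal form with pivots 8, 31/2, 6/31.
Counting signs: 3 positive.
H is positive definite, so the origin is a strict local minimum.

local minimum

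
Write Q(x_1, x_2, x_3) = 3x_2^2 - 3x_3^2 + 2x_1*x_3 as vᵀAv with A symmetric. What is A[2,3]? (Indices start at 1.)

0

The coefficient of x_2·x_3 in Q is 0. For a symmetric A this equals A[2,3] + A[3,2] = 2·A[2,3].
So A[2,3] = 0/2 = 0.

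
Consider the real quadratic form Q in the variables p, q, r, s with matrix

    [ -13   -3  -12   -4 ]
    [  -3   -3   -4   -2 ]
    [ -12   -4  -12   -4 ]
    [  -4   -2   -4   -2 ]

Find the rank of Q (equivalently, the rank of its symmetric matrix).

Congruent diagonalization of A (simultaneous row and column reduction) yields pivots -13, -30/13, -4/15, 0.
So there are 3 negative, 1 zero pivots.
The rank is the number of nonzero pivots: 3.

3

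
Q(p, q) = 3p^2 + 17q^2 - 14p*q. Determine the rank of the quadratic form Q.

The symmetric matrix is A = [[3, -7], [-7, 17]].
An LDLᵀ factorisation of A has diagonal entries 3, 2/3.
That gives 2 positive pivots.
The rank is the number of nonzero pivots: 2.

2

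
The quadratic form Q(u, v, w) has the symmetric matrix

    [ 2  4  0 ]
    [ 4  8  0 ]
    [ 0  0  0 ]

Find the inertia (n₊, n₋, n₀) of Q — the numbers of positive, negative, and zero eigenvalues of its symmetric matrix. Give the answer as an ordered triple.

Row-reducing A symmetrically gives the diagonal entries 2, 0, 0.
That gives 1 positive, 2 zero pivots.

(1, 0, 2)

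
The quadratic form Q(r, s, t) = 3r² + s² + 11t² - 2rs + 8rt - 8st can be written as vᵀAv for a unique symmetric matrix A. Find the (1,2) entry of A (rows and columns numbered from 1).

-1

The coefficient of r·s in Q is -2. For a symmetric A this equals A[1,2] + A[2,1] = 2·A[1,2].
So A[1,2] = -2/2 = -1.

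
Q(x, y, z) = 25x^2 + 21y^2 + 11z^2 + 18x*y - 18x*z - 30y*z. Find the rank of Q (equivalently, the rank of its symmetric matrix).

3

The symmetric matrix is A = [[25, 9, -9], [9, 21, -15], [-9, -15, 11]].
Symmetric row and column elimination reduces A to a congruent diagonal form with pivots 25, 444/25, -1/37.
Counting signs: 2 positive, 1 negative.
The rank is the number of nonzero pivots: 3.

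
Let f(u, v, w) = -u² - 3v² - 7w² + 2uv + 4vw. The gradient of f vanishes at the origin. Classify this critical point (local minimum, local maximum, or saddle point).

The Hessian at the origin is H = [[-2, 2, 0], [2, -6, 4], [0, 4, -14]].
An LDLᵀ factorisation of H has diagonal entries -2, -4, -10.
Counting signs: 3 negative.
H is negative definite, so the origin is a strict local maximum.

local maximum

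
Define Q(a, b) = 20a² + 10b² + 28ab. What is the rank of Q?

2

The associated matrix is A = [[20, 14], [14, 10]].
Row-reducing A symmetrically gives the diagonal entries 20, 1/5.
That gives 2 positive pivots.
The rank is the number of nonzero pivots: 2.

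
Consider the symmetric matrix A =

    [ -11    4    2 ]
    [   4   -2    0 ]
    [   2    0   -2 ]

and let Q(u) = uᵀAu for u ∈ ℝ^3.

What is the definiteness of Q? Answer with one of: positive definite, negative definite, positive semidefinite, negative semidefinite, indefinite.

Leading principal minors: Δ_1 = -11, Δ_2 = 6, Δ_3 = -4.
The signs alternate starting with Δ_1 < 0, so by Sylvester's criterion Q is negative definite.

negative definite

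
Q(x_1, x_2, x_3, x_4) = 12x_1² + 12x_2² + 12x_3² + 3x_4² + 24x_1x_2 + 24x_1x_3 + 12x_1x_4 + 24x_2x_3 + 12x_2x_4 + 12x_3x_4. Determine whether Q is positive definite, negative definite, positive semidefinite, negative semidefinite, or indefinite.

positive semidefinite

Write A = [[12, 12, 12, 6], [12, 12, 12, 6], [12, 12, 12, 6], [6, 6, 6, 3]].
Row-reducing A symmetrically gives the diagonal entries 12, 0, 0, 0.
So there are 1 positive, 3 zero pivots.
Hence Q is positive semidefinite.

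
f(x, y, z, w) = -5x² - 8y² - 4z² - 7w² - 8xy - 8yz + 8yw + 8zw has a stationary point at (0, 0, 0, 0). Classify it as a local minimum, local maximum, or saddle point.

The Hessian at the origin is H = [[-10, -8, 0, 0], [-8, -16, -8, 8], [0, -8, -8, 8], [0, 8, 8, -14]].
Row-reducing H symmetrically gives the diagonal entries -10, -48/5, -4/3, -6.
That gives 4 negative pivots.
H is negative definite, so the origin is a strict local maximum.

local maximum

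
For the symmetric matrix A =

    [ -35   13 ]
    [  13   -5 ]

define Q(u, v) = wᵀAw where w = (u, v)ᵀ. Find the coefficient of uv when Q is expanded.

The coefficient of uv is A[1,2] + A[2,1] = 2·13 = 26.

26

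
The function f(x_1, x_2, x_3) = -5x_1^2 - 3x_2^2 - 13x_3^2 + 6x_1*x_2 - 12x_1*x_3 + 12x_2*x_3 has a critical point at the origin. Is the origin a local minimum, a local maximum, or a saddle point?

local maximum

The Hessian at the origin is H = [[-10, 6, -12], [6, -6, 12], [-12, 12, -26]].
Row-reducing H symmetrically gives the diagonal entries -10, -12/5, -2.
So there are 3 negative pivots.
H is negative definite, so the origin is a strict local maximum.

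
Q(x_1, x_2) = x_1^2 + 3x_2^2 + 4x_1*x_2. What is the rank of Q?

Write A = [[1, 2], [2, 3]].
Symmetric row and column elimination reduces A to a congruent diagonal form with pivots 1, -1.
So there are 1 positive, 1 negative pivots.
The rank is the number of nonzero pivots: 2.

2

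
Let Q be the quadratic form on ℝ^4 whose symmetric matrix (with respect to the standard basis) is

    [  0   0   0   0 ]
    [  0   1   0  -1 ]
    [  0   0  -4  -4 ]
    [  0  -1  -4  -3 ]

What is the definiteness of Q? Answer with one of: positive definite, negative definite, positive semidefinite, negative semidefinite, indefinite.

indefinite

Row-reducing A symmetrically gives the diagonal entries 0, 1, -4, 0.
Counting signs: 1 positive, 1 negative, 2 zero.
Hence Q is indefinite.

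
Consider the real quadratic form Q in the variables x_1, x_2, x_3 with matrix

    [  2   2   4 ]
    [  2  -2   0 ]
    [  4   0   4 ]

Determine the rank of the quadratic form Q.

Symmetric row and column elimination reduces A to a congruent diagonal form with pivots 2, -4, 0.
That gives 1 positive, 1 negative, 1 zero pivots.
The rank is the number of nonzero pivots: 2.

2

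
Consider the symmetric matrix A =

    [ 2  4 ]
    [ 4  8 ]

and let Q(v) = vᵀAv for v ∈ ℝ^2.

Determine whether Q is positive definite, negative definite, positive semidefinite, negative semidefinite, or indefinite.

For the 2×2 matrix [[2, 4], [4, 8]]: det = 2·8 − (4)² = 0, trace = 10.
det = 0 so one eigenvalue is zero; the form is semidefinite with the sign of the trace.

positive semidefinite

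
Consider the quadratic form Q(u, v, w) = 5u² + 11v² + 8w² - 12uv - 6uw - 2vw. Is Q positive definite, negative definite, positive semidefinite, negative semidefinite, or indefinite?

positive definite

The symmetric matrix of Q is A = [[5, -6, -3], [-6, 11, -1], [-3, -1, 8]].
Leading principal minors: Δ_1 = 5, Δ_2 = 19, Δ_3 = 12.
All leading principal minors are positive, so by Sylvester's criterion Q is positive definite.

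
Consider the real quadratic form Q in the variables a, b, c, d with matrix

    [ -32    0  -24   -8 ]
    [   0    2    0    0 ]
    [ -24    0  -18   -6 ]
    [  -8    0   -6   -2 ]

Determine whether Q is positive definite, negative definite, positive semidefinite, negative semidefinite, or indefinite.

Symmetric row and column elimination reduces A to a congruent diagonal form with pivots -32, 2, 0, 0.
Counting signs: 1 positive, 1 negative, 2 zero.
Hence Q is indefinite.

indefinite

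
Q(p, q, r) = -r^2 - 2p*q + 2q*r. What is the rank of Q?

The symmetric matrix is A = [[0, -1, 0], [-1, 0, 1], [0, 1, -1]].
Row reduction of A gives 3 nonzero rows, so rank A = 3.

3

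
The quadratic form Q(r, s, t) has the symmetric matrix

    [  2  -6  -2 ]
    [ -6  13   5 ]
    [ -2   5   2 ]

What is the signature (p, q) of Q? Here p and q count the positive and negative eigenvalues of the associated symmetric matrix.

(2, 1)

Symmetric row and column elimination reduces A to a congruent diagonal form with pivots 2, -5, 1/5.
Counting signs: 2 positive, 1 negative.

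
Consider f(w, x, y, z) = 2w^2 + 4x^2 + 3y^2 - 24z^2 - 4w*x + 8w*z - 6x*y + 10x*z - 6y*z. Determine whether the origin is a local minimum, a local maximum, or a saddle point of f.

The Hessian at the origin is H = [[4, -4, 0, 8], [-4, 8, -6, 10], [0, -6, 6, -6], [8, 10, -6, -48]].
Row-reducing H symmetrically gives the diagonal entries 4, 4, -3, 2.
That gives 3 positive, 1 negative pivots.
H is indefinite, so the origin is a saddle point.

saddle point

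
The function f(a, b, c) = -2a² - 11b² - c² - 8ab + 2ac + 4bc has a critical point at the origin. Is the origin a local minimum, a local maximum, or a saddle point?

The Hessian at the origin is H = [[-4, -8, 2], [-8, -22, 4], [2, 4, -2]].
Symmetric row and column elimination reduces H to a congruent diagonal form with pivots -4, -6, -1.
Counting signs: 3 negative.
H is negative definite, so the origin is a strict local maximum.

local maximum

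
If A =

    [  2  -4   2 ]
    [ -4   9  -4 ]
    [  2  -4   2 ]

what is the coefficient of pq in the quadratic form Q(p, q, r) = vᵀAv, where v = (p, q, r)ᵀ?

The coefficient of pq is A[1,2] + A[2,1] = 2·(-4) = -8.

-8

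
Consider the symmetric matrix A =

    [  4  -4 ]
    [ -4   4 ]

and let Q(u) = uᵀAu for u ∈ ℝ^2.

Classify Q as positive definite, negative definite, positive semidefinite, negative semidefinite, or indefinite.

positive semidefinite

For the 2×2 matrix [[4, -4], [-4, 4]]: det = 4·4 − (-4)² = 0, trace = 8.
det = 0 so one eigenvalue is zero; the form is semidefinite with the sign of the trace.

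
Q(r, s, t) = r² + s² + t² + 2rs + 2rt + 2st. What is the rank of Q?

1

Write A = [[1, 1, 1], [1, 1, 1], [1, 1, 1]].
Congruent diagonalization of A (simultaneous row and column reduction) yields pivots 1, 0, 0.
Counting signs: 1 positive, 2 zero.
The rank is the number of nonzero pivots: 1.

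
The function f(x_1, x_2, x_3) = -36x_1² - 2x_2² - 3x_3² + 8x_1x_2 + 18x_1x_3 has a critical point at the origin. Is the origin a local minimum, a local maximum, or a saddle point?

local maximum

The Hessian at the origin is H = [[-72, 8, 18], [8, -4, 0], [18, 0, -6]].
Congruent diagonalization of H (simultaneous row and column reduction) yields pivots -72, -28/9, -3/14.
So there are 3 negative pivots.
H is negative definite, so the origin is a strict local maximum.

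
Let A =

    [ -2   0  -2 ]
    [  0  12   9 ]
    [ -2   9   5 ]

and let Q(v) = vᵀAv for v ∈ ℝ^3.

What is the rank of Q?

An LDLᵀ factorisation of A has diagonal entries -2, 12, 1/4.
Counting signs: 2 positive, 1 negative.
The rank is the number of nonzero pivots: 3.

3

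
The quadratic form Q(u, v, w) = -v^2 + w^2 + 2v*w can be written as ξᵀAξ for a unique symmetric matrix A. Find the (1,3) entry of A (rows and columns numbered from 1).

0

The coefficient of u·w in Q is 0. For a symmetric A this equals A[1,3] + A[3,1] = 2·A[1,3].
So A[1,3] = 0/2 = 0.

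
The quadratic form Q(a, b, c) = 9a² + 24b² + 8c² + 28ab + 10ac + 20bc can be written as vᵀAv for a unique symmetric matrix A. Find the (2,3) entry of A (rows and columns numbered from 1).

The coefficient of b·c in Q is 20. For a symmetric A this equals A[2,3] + A[3,2] = 2·A[2,3].
So A[2,3] = 20/2 = 10.

10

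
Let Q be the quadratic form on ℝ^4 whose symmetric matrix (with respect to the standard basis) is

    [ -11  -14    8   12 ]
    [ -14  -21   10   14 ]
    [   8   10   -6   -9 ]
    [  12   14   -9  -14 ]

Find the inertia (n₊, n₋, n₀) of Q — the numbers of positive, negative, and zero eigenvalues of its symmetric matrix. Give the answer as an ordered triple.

(0, 4, 0)

Row-reducing A symmetrically gives the diagonal entries -11, -35/11, -6/35, -1/6.
So there are 4 negative pivots.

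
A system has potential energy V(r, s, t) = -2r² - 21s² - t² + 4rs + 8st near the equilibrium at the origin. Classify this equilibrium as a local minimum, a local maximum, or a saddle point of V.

The Hessian at the origin is H = [[-4, 4, 0], [4, -42, 8], [0, 8, -2]].
Applying the same elementary operations to the rows and columns of H produces a congruent diagonal matrix with entries -4, -38, -6/19.
Counting signs: 3 negative.
H is negative definite, so the origin is a strict local maximum.

local maximum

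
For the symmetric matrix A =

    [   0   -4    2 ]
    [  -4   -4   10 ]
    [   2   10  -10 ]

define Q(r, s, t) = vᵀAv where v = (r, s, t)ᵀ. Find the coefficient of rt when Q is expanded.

The coefficient of rt is A[1,3] + A[3,1] = 2·2 = 4.

4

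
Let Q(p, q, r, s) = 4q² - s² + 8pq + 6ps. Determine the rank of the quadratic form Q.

3

The symmetric matrix is A = [[0, 4, 0, 3], [4, 4, 0, 0], [0, 0, 0, 0], [3, 0, 0, -1]].
Row reduction of A gives 3 nonzero rows, so rank A = 3.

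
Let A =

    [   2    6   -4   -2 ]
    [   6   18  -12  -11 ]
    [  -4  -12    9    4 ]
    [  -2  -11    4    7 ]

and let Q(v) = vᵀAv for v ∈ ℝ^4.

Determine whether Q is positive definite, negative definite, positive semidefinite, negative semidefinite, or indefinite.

indefinite

A is congruent to a diagonal matrix with 3 positive, 1 negative and 0 zero entries, so Q is indefinite.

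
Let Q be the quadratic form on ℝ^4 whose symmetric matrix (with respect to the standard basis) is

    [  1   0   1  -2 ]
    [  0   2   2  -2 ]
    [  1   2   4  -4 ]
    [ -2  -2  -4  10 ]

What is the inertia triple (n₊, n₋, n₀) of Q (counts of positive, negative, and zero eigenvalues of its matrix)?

(4, 0, 0)

Congruent diagonalization of A (simultaneous row and column reduction) yields pivots 1, 2, 1, 4.
Counting signs: 4 positive.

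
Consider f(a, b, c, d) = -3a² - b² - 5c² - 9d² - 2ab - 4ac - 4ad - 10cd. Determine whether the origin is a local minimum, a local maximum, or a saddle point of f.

local maximum

The Hessian at the origin is H = [[-6, -2, -4, -4], [-2, -2, 0, 0], [-4, 0, -10, -10], [-4, 0, -10, -18]].
Row-reducing H symmetrically gives the diagonal entries -6, -4/3, -6, -8.
So there are 4 negative pivots.
H is negative definite, so the origin is a strict local maximum.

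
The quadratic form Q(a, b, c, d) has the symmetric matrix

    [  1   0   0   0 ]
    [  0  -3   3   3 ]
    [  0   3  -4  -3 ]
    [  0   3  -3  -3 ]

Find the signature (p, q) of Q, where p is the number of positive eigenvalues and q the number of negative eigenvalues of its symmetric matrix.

(1, 2)

Applying the same elementary operations to the rows and columns of A produces a congruent diagonal matrix with entries 1, -3, -1, 0.
Counting signs: 1 positive, 2 negative, 1 zero.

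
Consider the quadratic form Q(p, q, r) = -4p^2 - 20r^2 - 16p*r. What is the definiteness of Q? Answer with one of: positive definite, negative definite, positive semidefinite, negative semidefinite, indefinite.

negative semidefinite

The symmetric matrix is A = [[-4, 0, -8], [0, 0, 0], [-8, 0, -20]].
Applying the same elementary operations to the rows and columns of A produces a congruent diagonal matrix with entries -4, 0, -4.
That gives 2 negative, 1 zero pivots.
Hence Q is negative semidefinite.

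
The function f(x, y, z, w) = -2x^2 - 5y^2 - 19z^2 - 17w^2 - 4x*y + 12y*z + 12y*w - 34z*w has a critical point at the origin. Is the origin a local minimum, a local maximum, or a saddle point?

The Hessian at the origin is H = [[-4, -4, 0, 0], [-4, -10, 12, 12], [0, 12, -38, -34], [0, 12, -34, -34]].
Symmetric row and column elimination reduces H to a congruent diagonal form with pivots -4, -6, -14, -20/7.
Counting signs: 4 negative.
H is negative definite, so the origin is a strict local maximum.

local maximum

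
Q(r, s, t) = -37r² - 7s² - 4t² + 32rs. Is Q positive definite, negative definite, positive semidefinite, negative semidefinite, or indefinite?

The symmetric matrix of Q is A = [[-37, 16, 0], [16, -7, 0], [0, 0, -4]].
Leading principal minors: Δ_1 = -37, Δ_2 = 3, Δ_3 = -12.
The signs alternate starting with Δ_1 < 0, so by Sylvester's criterion Q is negative definite.

negative definite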